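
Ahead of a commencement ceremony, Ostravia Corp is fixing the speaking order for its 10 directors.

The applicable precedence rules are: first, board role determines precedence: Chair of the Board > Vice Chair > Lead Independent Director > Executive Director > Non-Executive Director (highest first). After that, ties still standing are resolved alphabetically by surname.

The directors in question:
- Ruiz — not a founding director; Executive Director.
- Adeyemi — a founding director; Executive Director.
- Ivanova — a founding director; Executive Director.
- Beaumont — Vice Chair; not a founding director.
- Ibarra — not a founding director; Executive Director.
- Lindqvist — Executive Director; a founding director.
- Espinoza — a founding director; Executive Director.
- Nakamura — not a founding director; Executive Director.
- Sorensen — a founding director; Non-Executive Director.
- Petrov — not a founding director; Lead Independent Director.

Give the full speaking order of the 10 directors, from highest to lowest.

By board role: Beaumont (Vice Chair); then Petrov (Lead Independent Director); then Adeyemi, Espinoza, Ibarra, Ivanova, Lindqvist, Nakamura and Ruiz (Executive Director); then Sorensen (Non-Executive Director).
Among Adeyemi, Espinoza, Ibarra, Ivanova, Lindqvist, Nakamura and Ruiz, alphabetically by surname: Adeyemi before Espinoza before Ibarra before Ivanova before Lindqvist before Nakamura before Ruiz.
Full order: Beaumont, Petrov, Adeyemi, Espinoza, Ibarra, Ivanova, Lindqvist, Nakamura, Ruiz, Sorensen.

Beaumont, Petrov, Adeyemi, Espinoza, Ibarra, Ivanova, Lindqvist, Nakamura, Ruiz, Sorensen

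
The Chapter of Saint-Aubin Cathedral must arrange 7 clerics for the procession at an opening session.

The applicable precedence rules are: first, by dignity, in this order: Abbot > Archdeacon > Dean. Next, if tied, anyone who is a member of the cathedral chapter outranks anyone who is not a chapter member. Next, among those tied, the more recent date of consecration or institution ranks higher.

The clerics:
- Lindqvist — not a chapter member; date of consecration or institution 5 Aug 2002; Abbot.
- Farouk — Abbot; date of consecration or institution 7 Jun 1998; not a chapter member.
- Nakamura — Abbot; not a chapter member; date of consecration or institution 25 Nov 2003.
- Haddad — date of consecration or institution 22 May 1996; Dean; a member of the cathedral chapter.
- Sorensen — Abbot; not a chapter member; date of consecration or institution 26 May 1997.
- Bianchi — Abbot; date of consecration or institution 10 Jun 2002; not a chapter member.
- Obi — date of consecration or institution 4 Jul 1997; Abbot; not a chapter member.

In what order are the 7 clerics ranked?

Nakamura, Lindqvist, Bianchi, Farouk, Obi, Sorensen, Haddad

By dignity: Nakamura, Lindqvist, Bianchi, Farouk, Obi and Sorensen (Abbot); then Haddad (Dean).
Nakamura, Lindqvist, Bianchi, Farouk, Obi and Sorensen are each not a chapter member, so the next rule applies.
Among Nakamura, Lindqvist, Bianchi, Farouk, Obi and Sorensen, by date of consecration or institution (later first): Nakamura (25 Nov 2003) before Lindqvist (5 Aug 2002) before Bianchi (10 Jun 2002) before Farouk (7 Jun 1998) before Obi (4 Jul 1997) before Sorensen (26 May 1997).
Full order: Nakamura, Lindqvist, Bianchi, Farouk, Obi, Sorensen, Haddad.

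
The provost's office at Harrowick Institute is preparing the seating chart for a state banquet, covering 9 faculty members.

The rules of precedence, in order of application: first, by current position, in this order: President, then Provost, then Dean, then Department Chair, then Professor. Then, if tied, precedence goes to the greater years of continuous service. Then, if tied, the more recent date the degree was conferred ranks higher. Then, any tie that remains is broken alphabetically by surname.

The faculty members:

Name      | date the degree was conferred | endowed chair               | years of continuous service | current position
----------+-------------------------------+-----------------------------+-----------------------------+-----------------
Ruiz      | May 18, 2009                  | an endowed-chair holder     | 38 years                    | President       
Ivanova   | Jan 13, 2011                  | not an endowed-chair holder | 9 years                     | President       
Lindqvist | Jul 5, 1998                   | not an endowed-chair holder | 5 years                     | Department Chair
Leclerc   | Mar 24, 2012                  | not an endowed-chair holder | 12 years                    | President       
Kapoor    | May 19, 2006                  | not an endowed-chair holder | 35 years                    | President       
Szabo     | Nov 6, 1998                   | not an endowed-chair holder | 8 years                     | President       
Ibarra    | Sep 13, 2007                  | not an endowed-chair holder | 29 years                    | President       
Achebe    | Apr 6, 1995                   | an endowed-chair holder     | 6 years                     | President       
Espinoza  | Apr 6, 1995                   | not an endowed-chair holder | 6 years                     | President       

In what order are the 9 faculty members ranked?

By current position: Ruiz, Kapoor, Ibarra, Leclerc, Ivanova, Szabo, Achebe and Espinoza (President); then Lindqvist (Department Chair).
Among Ruiz, Kapoor, Ibarra, Leclerc, Ivanova, Szabo, Achebe and Espinoza, by years of continuous service (higher first): Ruiz (38 years) before Kapoor (35 years) before Ibarra (29 years) before Leclerc (12 years) before Ivanova (9 years) before Szabo (8 years) before Achebe and Espinoza (6 years).
Achebe and Espinoza both have date the degree was conferred Apr 6, 1995, so the next rule applies.
Among Achebe and Espinoza, alphabetically by surname: Achebe before Espinoza.
Full order: Ruiz, Kapoor, Ibarra, Leclerc, Ivanova, Szabo, Achebe, Espinoza, Lindqvist.

Ruiz, Kapoor, Ibarra, Leclerc, Ivanova, Szabo, Achebe, Espinoza, Lindqvist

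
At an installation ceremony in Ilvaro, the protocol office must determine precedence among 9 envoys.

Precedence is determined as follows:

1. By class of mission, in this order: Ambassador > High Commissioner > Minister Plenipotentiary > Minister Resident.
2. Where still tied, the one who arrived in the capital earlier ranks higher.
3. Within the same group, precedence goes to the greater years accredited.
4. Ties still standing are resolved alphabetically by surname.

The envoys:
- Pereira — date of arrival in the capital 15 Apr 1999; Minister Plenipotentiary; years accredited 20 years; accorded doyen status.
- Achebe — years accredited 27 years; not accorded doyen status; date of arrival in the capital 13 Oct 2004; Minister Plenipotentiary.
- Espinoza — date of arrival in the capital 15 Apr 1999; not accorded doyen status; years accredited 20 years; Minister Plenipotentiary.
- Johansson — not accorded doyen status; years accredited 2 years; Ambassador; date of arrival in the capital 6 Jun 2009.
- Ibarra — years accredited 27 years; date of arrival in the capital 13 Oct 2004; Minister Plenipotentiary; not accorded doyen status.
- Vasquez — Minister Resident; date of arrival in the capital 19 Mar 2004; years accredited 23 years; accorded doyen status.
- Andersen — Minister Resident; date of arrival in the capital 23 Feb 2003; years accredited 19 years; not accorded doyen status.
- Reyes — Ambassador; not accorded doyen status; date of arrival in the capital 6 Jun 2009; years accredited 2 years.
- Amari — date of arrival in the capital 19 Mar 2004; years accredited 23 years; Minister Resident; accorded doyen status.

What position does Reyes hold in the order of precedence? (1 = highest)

2

By class of mission: Johansson and Reyes (Ambassador); then Espinoza, Pereira, Achebe and Ibarra (Minister Plenipotentiary); then Andersen, Amari and Vasquez (Minister Resident).
Johansson and Reyes both have date of arrival in the capital 6 Jun 2009, so the next rule applies.
Johansson and Reyes both have years accredited 2 years, so the next rule applies.
Among Johansson and Reyes, alphabetically by surname: Johansson before Reyes.
Among Espinoza, Pereira, Achebe and Ibarra, by date of arrival in the capital (earlier first): Espinoza and Pereira (15 Apr 1999) before Achebe and Ibarra (13 Oct 2004).
Espinoza and Pereira both have years accredited 20 years, so the next rule applies.
Among Espinoza and Pereira, alphabetically by surname: Espinoza before Pereira.
Achebe and Ibarra both have years accredited 27 years, so the next rule applies.
Among Achebe and Ibarra, alphabetically by surname: Achebe before Ibarra.
Among Andersen, Amari and Vasquez, by date of arrival in the capital (earlier first): Andersen (23 Feb 2003) before Amari and Vasquez (19 Mar 2004).
Amari and Vasquez both have years accredited 23 years, so the next rule applies.
Among Amari and Vasquez, alphabetically by surname: Amari before Vasquez.
Order: Johansson, Reyes, Espinoza, Pereira, Achebe, Ibarra, Andersen, Amari, Vasquez. So position 2.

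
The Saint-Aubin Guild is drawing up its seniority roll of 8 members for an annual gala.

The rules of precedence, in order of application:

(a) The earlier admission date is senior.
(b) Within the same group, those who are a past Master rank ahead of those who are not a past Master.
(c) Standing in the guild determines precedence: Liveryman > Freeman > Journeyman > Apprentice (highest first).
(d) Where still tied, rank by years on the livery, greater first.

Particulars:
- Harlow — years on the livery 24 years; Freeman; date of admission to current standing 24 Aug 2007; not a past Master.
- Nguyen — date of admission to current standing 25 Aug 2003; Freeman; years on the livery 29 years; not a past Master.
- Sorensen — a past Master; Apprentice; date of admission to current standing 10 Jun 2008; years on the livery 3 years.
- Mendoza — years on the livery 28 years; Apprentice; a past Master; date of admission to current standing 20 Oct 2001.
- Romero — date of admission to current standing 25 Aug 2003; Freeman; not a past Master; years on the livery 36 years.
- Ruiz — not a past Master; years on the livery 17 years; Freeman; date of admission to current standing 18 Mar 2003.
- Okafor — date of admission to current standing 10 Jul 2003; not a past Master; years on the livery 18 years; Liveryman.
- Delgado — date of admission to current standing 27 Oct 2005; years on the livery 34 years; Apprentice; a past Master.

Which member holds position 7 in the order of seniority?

Harlow

By date of admission to current standing (earlier first): Mendoza (20 Oct 2001); then Ruiz (18 Mar 2003); then Okafor (10 Jul 2003); then Romero and Nguyen (both 25 Aug 2003); then Delgado (27 Oct 2005); then Harlow (24 Aug 2007); then Sorensen (10 Jun 2008).
Romero and Nguyen are each not a past Master, so the next rule applies.
Romero and Nguyen are each Freeman, so the next rule applies.
Among Romero and Nguyen, by years on the livery (higher first): Romero (36 years) before Nguyen (29 years).
Order: Mendoza, Ruiz, Okafor, Romero, Nguyen, Delgado, Harlow, Sorensen.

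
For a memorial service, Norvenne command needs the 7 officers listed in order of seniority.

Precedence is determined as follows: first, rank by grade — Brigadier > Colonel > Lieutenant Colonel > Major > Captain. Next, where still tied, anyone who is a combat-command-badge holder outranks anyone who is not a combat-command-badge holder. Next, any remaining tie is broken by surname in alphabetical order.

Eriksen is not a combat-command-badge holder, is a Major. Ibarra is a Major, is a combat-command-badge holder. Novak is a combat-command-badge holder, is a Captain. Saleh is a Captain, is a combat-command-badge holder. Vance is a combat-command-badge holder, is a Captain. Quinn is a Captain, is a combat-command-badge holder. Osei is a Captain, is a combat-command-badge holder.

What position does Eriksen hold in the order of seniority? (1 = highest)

By grade: Ibarra and Eriksen (Major); then Novak, Osei, Quinn, Saleh and Vance (Captain).
Among Ibarra and Eriksen, a combat-command-badge holder before not a combat-command-badge holder: Ibarra (a combat-command-badge holder) before Eriksen (not a combat-command-badge holder).
Novak, Osei, Quinn, Saleh and Vance are each a combat-command-badge holder, so the next rule applies.
Among Novak, Osei, Quinn, Saleh and Vance, alphabetically by surname: Novak before Osei before Quinn before Saleh before Vance.
Order: Ibarra, Eriksen, Novak, Osei, Quinn, Saleh, Vance. So position 2.

2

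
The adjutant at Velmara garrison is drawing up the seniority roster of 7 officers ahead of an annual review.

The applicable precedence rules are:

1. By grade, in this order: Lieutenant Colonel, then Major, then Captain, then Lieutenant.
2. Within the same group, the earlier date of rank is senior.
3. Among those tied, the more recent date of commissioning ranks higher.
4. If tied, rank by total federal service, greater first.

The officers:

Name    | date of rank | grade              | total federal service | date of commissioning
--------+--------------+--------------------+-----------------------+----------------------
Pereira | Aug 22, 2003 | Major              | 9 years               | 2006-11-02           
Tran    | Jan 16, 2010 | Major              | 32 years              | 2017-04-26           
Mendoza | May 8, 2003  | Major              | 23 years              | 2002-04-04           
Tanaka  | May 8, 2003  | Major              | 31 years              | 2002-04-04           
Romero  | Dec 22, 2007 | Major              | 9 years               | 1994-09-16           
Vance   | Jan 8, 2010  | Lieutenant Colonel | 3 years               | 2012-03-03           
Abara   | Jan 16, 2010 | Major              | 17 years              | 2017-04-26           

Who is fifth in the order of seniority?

Romero

By grade: Vance (Lieutenant Colonel); then Tanaka, Mendoza, Pereira, Romero, Tran and Abara (Major).
Among Tanaka, Mendoza, Pereira, Romero, Tran and Abara, by date of rank (earlier first): Tanaka and Mendoza (May 8, 2003) before Pereira (Aug 22, 2003) before Romero (Dec 22, 2007) before Tran and Abara (Jan 16, 2010).
Tanaka and Mendoza both have date of commissioning 2002-04-04, so the next rule applies.
Among Tanaka and Mendoza, by total federal service (higher first): Tanaka (31 years) before Mendoza (23 years).
Tran and Abara both have date of commissioning 2017-04-26, so the next rule applies.
Among Tran and Abara, by total federal service (higher first): Tran (32 years) before Abara (17 years).
Order: Vance, Tanaka, Mendoza, Pereira, Romero, Tran, Abara.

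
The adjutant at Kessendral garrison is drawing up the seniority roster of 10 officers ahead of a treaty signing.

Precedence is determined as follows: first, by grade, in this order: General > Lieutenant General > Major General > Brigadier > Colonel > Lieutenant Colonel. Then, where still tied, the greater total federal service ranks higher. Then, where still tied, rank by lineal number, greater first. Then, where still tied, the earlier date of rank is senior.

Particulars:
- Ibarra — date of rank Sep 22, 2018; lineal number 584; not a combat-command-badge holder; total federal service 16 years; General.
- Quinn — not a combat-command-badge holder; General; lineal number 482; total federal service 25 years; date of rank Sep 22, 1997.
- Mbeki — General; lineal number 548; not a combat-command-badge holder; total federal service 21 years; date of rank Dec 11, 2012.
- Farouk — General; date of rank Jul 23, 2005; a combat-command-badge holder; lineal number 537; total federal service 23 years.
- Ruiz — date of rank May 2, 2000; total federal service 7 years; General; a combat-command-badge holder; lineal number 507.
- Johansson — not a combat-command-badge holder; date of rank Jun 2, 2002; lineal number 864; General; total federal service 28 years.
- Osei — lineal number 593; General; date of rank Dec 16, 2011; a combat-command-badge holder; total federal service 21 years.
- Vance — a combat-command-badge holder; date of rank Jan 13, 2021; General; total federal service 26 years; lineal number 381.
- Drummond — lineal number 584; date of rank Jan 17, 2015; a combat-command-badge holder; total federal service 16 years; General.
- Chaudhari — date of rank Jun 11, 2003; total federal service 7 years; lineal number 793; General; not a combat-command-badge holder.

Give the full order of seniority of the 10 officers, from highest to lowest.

By grade: Johansson, Vance, Quinn, Farouk, Osei, Mbeki, Drummond, Ibarra, Chaudhari and Ruiz (General).
Among Johansson, Vance, Quinn, Farouk, Osei, Mbeki, Drummond, Ibarra, Chaudhari and Ruiz, by total federal service (higher first): Johansson (28 years) before Vance (26 years) before Quinn (25 years) before Farouk (23 years) before Osei and Mbeki (21 years) before Drummond and Ibarra (16 years) before Chaudhari and Ruiz (7 years).
Among Osei and Mbeki, by lineal number (higher first): Osei (593) before Mbeki (548).
Drummond and Ibarra both have lineal number 584, so the next rule applies.
Among Drummond and Ibarra, by date of rank (earlier first): Drummond (Jan 17, 2015) before Ibarra (Sep 22, 2018).
Among Chaudhari and Ruiz, by lineal number (higher first): Chaudhari (793) before Ruiz (507).
Full order: Johansson, Vance, Quinn, Farouk, Osei, Mbeki, Drummond, Ibarra, Chaudhari, Ruiz.

Johansson, Vance, Quinn, Farouk, Osei, Mbeki, Drummond, Ibarra, Chaudhari, Ruiz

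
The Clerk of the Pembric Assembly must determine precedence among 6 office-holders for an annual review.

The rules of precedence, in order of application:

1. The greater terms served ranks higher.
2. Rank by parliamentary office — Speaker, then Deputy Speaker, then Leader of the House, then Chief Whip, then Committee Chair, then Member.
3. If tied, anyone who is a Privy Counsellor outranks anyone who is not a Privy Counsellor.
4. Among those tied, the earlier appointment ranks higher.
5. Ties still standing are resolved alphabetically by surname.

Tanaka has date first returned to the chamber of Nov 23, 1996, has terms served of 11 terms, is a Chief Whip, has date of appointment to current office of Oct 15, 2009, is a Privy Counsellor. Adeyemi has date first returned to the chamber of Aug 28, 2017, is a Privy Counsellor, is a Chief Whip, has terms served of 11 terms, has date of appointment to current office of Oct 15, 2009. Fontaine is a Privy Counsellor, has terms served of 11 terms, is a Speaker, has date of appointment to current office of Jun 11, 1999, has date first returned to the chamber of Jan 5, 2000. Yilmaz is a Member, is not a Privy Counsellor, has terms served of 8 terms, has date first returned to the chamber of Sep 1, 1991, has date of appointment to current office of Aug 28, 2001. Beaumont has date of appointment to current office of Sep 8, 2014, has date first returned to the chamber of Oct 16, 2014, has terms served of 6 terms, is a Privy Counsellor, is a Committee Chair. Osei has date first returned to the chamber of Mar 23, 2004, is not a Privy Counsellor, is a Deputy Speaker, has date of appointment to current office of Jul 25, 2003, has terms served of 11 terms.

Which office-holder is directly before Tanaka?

Adeyemi

By terms served (higher first): Fontaine, Osei, Adeyemi and Tanaka (each 11 terms); then Yilmaz (8 terms); then Beaumont (6 terms).
Among Fontaine, Osei, Adeyemi and Tanaka, by parliamentary office: Fontaine (Speaker) before Osei (Deputy Speaker) before Adeyemi and Tanaka (Chief Whip).
Adeyemi and Tanaka are each a Privy Counsellor, so the next rule applies.
Adeyemi and Tanaka both have date of appointment to current office Oct 15, 2009, so the next rule applies.
Among Adeyemi and Tanaka, alphabetically by surname: Adeyemi before Tanaka.
Order: Fontaine, Osei, Adeyemi, Tanaka, Yilmaz, Beaumont.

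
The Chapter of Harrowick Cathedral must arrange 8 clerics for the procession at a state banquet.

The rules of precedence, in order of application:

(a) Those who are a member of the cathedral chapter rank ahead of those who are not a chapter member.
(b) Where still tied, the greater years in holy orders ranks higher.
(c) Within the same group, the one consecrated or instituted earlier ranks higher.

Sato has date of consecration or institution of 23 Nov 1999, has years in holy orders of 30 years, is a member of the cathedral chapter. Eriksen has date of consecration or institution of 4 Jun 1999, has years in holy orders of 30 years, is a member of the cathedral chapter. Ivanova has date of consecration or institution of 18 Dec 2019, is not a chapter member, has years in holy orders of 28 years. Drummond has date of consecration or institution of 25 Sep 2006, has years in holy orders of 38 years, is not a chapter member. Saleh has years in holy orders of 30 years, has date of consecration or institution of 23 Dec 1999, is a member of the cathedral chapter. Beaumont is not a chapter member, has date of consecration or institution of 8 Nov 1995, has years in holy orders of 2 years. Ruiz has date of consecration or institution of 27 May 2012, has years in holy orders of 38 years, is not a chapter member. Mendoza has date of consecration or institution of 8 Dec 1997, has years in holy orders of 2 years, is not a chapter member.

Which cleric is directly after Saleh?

Drummond

By the first rule: Eriksen, Sato and Saleh (each a member of the cathedral chapter); then Drummond, Ruiz, Ivanova, Beaumont and Mendoza (each not a chapter member).
Eriksen, Sato and Saleh all have years in holy orders 30 years, so the next rule applies.
Among Eriksen, Sato and Saleh, by date of consecration or institution (earlier first): Eriksen (4 Jun 1999) before Sato (23 Nov 1999) before Saleh (23 Dec 1999).
Among Drummond, Ruiz, Ivanova, Beaumont and Mendoza, by years in holy orders (higher first): Drummond and Ruiz (38 years) before Ivanova (28 years) before Beaumont and Mendoza (2 years).
Among Drummond and Ruiz, by date of consecration or institution (earlier first): Drummond (25 Sep 2006) before Ruiz (27 May 2012).
Among Beaumont and Mendoza, by date of consecration or institution (earlier first): Beaumont (8 Nov 1995) before Mendoza (8 Dec 1997).
Order: Eriksen, Sato, Saleh, Drummond, Ruiz, Ivanova, Beaumont, Mendoza.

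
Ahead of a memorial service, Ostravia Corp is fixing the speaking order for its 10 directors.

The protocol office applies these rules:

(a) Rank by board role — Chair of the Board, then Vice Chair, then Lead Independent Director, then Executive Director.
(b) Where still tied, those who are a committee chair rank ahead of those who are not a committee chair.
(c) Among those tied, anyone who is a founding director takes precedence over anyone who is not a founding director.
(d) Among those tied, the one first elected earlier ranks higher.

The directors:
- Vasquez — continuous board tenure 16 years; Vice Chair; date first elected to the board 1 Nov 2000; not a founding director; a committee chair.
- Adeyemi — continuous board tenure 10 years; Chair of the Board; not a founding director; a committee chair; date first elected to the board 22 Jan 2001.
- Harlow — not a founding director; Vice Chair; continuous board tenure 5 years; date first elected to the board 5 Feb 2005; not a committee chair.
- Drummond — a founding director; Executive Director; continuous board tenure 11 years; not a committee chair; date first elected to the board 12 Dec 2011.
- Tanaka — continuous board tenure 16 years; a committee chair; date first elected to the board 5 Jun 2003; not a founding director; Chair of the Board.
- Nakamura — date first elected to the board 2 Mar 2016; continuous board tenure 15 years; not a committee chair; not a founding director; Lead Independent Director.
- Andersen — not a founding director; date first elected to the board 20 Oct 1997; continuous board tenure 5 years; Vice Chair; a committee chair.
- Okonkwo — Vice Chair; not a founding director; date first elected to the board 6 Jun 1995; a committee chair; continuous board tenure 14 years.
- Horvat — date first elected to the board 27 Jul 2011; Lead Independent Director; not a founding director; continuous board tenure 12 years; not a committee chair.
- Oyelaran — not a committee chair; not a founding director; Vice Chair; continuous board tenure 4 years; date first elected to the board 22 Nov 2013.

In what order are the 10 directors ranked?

Adeyemi, Tanaka, Okonkwo, Andersen, Vasquez, Harlow, Oyelaran, Horvat, Nakamura, Drummond

By board role: Adeyemi and Tanaka (Chair of the Board); then Okonkwo, Andersen, Vasquez, Harlow and Oyelaran (Vice Chair); then Horvat and Nakamura (Lead Independent Director); then Drummond (Executive Director).
Adeyemi and Tanaka are each a committee chair, so the next rule applies.
Adeyemi and Tanaka are each not a founding director, so the next rule applies.
Among Adeyemi and Tanaka, by date first elected to the board (earlier first): Adeyemi (22 Jan 2001) before Tanaka (5 Jun 2003).
Among Okonkwo, Andersen, Vasquez, Harlow and Oyelaran, a committee chair before not a committee chair: Okonkwo, Andersen and Vasquez (a committee chair) before Harlow and Oyelaran (not a committee chair).
Okonkwo, Andersen and Vasquez are each not a founding director, so the next rule applies.
Among Okonkwo, Andersen and Vasquez, by date first elected to the board (earlier first): Okonkwo (6 Jun 1995) before Andersen (20 Oct 1997) before Vasquez (1 Nov 2000).
Harlow and Oyelaran are each not a founding director, so the next rule applies.
Among Harlow and Oyelaran, by date first elected to the board (earlier first): Harlow (5 Feb 2005) before Oyelaran (22 Nov 2013).
Horvat and Nakamura are each not a committee chair, so the next rule applies.
Horvat and Nakamura are each not a founding director, so the next rule applies.
Among Horvat and Nakamura, by date first elected to the board (earlier first): Horvat (27 Jul 2011) before Nakamura (2 Mar 2016).
Full order: Adeyemi, Tanaka, Okonkwo, Andersen, Vasquez, Harlow, Oyelaran, Horvat, Nakamura, Drummond.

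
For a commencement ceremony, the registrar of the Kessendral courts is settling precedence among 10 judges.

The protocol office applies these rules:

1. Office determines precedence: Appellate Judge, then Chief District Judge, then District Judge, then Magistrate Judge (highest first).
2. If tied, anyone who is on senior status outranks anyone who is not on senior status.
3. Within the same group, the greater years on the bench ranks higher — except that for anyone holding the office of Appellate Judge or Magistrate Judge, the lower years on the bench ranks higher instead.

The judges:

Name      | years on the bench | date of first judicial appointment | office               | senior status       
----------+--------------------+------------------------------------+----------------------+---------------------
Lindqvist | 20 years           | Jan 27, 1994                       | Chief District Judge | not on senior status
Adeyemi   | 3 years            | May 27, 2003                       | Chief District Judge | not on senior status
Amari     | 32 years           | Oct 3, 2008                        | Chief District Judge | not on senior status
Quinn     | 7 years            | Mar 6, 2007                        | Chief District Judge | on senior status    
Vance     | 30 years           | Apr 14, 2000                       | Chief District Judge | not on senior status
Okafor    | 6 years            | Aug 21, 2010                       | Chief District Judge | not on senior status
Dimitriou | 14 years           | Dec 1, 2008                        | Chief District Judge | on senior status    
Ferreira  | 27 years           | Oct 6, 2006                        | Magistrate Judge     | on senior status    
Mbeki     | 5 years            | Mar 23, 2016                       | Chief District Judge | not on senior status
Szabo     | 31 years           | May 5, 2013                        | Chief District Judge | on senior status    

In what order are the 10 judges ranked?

By office: Szabo, Dimitriou, Quinn, Amari, Vance, Lindqvist, Okafor, Mbeki and Adeyemi (Chief District Judge); then Ferreira (Magistrate Judge).
Among Szabo, Dimitriou, Quinn, Amari, Vance, Lindqvist, Okafor, Mbeki and Adeyemi, on senior status before not on senior status: Szabo, Dimitriou and Quinn (on senior status) before Amari, Vance, Lindqvist, Okafor, Mbeki and Adeyemi (not on senior status).
Among Szabo, Dimitriou and Quinn, by years on the bench (higher first): Szabo (31 years) before Dimitriou (14 years) before Quinn (7 years).
Among Amari, Vance, Lindqvist, Okafor, Mbeki and Adeyemi, by years on the bench (higher first): Amari (32 years) before Vance (30 years) before Lindqvist (20 years) before Okafor (6 years) before Mbeki (5 years) before Adeyemi (3 years).
Full order: Szabo, Dimitriou, Quinn, Amari, Vance, Lindqvist, Okafor, Mbeki, Adeyemi, Ferreira.

Szabo, Dimitriou, Quinn, Amari, Vance, Lindqvist, Okafor, Mbeki, Adeyemi, Ferreira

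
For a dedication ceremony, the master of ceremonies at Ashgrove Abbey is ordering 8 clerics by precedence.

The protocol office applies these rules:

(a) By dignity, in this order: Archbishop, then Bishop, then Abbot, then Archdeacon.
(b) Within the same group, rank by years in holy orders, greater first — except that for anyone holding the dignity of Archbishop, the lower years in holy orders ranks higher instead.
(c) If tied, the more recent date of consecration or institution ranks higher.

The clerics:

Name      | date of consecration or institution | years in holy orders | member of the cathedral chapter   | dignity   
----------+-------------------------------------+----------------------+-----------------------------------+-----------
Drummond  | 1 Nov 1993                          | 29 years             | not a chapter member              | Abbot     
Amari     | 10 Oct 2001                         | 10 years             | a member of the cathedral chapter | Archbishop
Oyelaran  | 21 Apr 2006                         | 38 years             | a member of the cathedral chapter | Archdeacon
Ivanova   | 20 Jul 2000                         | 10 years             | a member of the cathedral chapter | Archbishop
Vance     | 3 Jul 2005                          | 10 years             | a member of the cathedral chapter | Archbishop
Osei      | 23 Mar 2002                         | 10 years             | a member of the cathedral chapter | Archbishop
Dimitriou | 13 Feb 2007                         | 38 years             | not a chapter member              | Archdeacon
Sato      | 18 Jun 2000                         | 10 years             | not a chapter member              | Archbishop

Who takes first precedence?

Vance

By dignity: Vance, Osei, Amari, Ivanova and Sato (Archbishop); then Drummond (Abbot); then Dimitriou and Oyelaran (Archdeacon).
Vance, Osei, Amari, Ivanova and Sato all have years in holy orders 10 years, so the next rule applies.
Among Vance, Osei, Amari, Ivanova and Sato, by date of consecration or institution (later first): Vance (3 Jul 2005) before Osei (23 Mar 2002) before Amari (10 Oct 2001) before Ivanova (20 Jul 2000) before Sato (18 Jun 2000).
Dimitriou and Oyelaran both have years in holy orders 38 years, so the next rule applies.
Among Dimitriou and Oyelaran, by date of consecration or institution (later first): Dimitriou (13 Feb 2007) before Oyelaran (21 Apr 2006).
Order: Vance, Osei, Amari, Ivanova, Sato, Drummond, Dimitriou, Oyelaran.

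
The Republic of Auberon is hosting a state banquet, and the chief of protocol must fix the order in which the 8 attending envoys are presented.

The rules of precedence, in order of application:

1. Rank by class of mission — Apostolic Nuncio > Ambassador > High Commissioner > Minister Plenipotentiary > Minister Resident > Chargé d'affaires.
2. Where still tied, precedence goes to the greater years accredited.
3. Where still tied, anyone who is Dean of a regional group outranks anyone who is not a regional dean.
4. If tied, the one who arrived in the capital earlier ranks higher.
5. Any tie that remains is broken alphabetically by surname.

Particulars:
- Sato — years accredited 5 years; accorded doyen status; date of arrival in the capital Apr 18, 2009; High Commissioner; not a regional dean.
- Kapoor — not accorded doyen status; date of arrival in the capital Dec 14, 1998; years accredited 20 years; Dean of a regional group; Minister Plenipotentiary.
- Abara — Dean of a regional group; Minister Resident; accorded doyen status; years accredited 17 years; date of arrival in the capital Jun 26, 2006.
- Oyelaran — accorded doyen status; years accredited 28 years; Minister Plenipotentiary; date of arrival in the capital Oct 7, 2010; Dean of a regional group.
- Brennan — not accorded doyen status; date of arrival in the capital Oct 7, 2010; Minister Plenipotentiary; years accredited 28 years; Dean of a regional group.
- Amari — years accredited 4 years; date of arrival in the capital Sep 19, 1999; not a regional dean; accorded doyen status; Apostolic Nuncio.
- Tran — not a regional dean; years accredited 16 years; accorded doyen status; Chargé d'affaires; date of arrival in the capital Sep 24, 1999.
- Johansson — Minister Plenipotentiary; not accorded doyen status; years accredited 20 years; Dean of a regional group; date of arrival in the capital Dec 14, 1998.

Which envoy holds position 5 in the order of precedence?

Johansson

By class of mission: Amari (Apostolic Nuncio); then Sato (High Commissioner); then Brennan, Oyelaran, Johansson and Kapoor (Minister Plenipotentiary); then Abara (Minister Resident); then Tran (Chargé d'affaires).
Among Brennan, Oyelaran, Johansson and Kapoor, by years accredited (higher first): Brennan and Oyelaran (28 years) before Johansson and Kapoor (20 years).
Brennan and Oyelaran are each Dean of a regional group, so the next rule applies.
Brennan and Oyelaran both have date of arrival in the capital Oct 7, 2010, so the next rule applies.
Among Brennan and Oyelaran, alphabetically by surname: Brennan before Oyelaran.
Johansson and Kapoor are each Dean of a regional group, so the next rule applies.
Johansson and Kapoor both have date of arrival in the capital Dec 14, 1998, so the next rule applies.
Among Johansson and Kapoor, alphabetically by surname: Johansson before Kapoor.
Order: Amari, Sato, Brennan, Oyelaran, Johansson, Kapoor, Abara, Tran.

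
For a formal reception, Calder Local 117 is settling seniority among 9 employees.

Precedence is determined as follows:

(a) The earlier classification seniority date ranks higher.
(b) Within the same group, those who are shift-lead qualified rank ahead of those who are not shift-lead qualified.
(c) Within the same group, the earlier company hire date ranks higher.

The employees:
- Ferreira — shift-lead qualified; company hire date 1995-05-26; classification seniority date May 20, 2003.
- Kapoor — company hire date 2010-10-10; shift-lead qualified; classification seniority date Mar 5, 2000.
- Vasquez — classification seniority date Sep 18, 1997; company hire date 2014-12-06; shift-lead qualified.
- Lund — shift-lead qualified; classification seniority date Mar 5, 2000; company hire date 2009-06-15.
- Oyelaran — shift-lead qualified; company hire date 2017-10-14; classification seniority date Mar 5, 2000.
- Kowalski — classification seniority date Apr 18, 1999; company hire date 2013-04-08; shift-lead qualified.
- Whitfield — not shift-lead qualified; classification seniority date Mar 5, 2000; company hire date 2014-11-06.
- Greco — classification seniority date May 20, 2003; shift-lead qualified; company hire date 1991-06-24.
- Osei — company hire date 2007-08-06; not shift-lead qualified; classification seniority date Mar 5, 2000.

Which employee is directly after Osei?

By classification seniority date (earlier first): Vasquez (Sep 18, 1997); then Kowalski (Apr 18, 1999); then Lund, Kapoor, Oyelaran, Osei and Whitfield (each Mar 5, 2000); then Greco and Ferreira (both May 20, 2003).
Among Lund, Kapoor, Oyelaran, Osei and Whitfield, shift-lead qualified before not shift-lead qualified: Lund, Kapoor and Oyelaran (shift-lead qualified) before Osei and Whitfield (not shift-lead qualified).
Among Lund, Kapoor and Oyelaran, by company hire date (earlier first): Lund (2009-06-15) before Kapoor (2010-10-10) before Oyelaran (2017-10-14).
Among Osei and Whitfield, by company hire date (earlier first): Osei (2007-08-06) before Whitfield (2014-11-06).
Greco and Ferreira are each shift-lead qualified, so the next rule applies.
Among Greco and Ferreira, by company hire date (earlier first): Greco (1991-06-24) before Ferreira (1995-05-26).
Order: Vasquez, Kowalski, Lund, Kapoor, Oyelaran, Osei, Whitfield, Greco, Ferreira.

Whitfield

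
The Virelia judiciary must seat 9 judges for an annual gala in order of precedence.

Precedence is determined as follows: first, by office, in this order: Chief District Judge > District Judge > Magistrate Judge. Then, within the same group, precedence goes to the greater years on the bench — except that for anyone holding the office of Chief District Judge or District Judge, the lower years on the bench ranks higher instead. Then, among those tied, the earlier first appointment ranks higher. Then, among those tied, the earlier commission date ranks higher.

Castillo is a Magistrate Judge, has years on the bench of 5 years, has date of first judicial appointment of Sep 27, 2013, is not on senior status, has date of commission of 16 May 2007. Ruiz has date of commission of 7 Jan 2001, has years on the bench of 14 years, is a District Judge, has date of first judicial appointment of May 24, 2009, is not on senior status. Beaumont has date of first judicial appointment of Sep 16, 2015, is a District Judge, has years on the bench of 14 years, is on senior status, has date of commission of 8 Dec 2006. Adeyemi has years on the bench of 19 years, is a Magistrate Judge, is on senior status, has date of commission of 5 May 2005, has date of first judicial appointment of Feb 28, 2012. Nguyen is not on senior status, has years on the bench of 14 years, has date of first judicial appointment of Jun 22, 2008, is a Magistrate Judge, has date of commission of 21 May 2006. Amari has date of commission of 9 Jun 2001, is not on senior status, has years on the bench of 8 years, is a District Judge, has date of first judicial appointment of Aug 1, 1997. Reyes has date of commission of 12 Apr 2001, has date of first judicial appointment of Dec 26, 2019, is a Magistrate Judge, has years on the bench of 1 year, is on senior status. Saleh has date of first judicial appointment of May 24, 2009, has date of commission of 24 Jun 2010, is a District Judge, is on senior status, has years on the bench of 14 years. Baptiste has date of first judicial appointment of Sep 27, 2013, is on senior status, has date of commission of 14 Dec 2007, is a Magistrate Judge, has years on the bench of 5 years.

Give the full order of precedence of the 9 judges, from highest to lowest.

Amari, Ruiz, Saleh, Beaumont, Adeyemi, Nguyen, Castillo, Baptiste, Reyes

By office: Amari, Ruiz, Saleh and Beaumont (District Judge); then Adeyemi, Nguyen, Castillo, Baptiste and Reyes (Magistrate Judge).
Among Amari, Ruiz, Saleh and Beaumont, by years on the bench (lower first) (reversed rule for this group): Amari (8 years) before Ruiz, Saleh and Beaumont (14 years).
Among Ruiz, Saleh and Beaumont, by date of first judicial appointment (earlier first): Ruiz and Saleh (May 24, 2009) before Beaumont (Sep 16, 2015).
Among Ruiz and Saleh, by date of commission (earlier first): Ruiz (7 Jan 2001) before Saleh (24 Jun 2010).
Among Adeyemi, Nguyen, Castillo, Baptiste and Reyes, by years on the bench (higher first): Adeyemi (19 years) before Nguyen (14 years) before Castillo and Baptiste (5 years) before Reyes (1 year).
Castillo and Baptiste both have date of first judicial appointment Sep 27, 2013, so the next rule applies.
Among Castillo and Baptiste, by date of commission (earlier first): Castillo (16 May 2007) before Baptiste (14 Dec 2007).
Full order: Amari, Ruiz, Saleh, Beaumont, Adeyemi, Nguyen, Castillo, Baptiste, Reyes.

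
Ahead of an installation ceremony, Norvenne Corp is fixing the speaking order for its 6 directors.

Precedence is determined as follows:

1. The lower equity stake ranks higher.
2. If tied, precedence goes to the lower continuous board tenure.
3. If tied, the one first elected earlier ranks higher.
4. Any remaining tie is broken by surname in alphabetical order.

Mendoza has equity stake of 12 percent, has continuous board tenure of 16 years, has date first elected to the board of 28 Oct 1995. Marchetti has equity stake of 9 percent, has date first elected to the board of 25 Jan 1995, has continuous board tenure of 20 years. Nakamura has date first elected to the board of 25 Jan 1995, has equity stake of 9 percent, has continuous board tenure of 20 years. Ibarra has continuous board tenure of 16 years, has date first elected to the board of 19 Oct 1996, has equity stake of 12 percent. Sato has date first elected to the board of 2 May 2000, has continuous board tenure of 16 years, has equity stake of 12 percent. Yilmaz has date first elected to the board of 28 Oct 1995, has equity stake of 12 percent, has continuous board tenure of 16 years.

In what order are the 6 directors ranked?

By equity stake (lower first): Marchetti and Nakamura (both 9 percent); then Mendoza, Yilmaz, Ibarra and Sato (each 12 percent).
Marchetti and Nakamura both have continuous board tenure 20 years, so the next rule applies.
Marchetti and Nakamura both have date first elected to the board 25 Jan 1995, so the next rule applies.
Among Marchetti and Nakamura, alphabetically by surname: Marchetti before Nakamura.
Mendoza, Yilmaz, Ibarra and Sato all have continuous board tenure 16 years, so the next rule applies.
Among Mendoza, Yilmaz, Ibarra and Sato, by date first elected to the board (earlier first): Mendoza and Yilmaz (28 Oct 1995) before Ibarra (19 Oct 1996) before Sato (2 May 2000).
Among Mendoza and Yilmaz, alphabetically by surname: Mendoza before Yilmaz.
Full order: Marchetti, Nakamura, Mendoza, Yilmaz, Ibarra, Sato.

Marchetti, Nakamura, Mendoza, Yilmaz, Ibarra, Sato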